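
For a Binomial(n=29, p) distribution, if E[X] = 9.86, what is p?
p = 0.34

For a Binomial(n, p) distribution:
E[X] = n × p

Given n = 29 and E[X] = 9.86:
9.86 = 29 × p
p = 9.86 / 29 = 0.34

Verification: Binomial(29, 0.34) has E[X] = 9.86 ✓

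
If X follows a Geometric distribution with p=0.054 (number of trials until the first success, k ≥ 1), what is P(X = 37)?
0.007319

We have X ~ Geometric(p=0.054) (number of trials until the first success, k ≥ 1).

For a Geometric distribution, the PMF gives us the probability of each outcome.

Using the PMF formula:
P(X = 37) = 0.007319

Rounded to 4 decimal places: 0.0073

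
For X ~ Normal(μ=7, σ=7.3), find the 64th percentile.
9.6167

We have X ~ Normal(μ=7, σ=7.3).

We want to find x such that P(X ≤ x) = 0.64.

This is the 64th percentile, which means 64% of values fall below this point.

Using the inverse CDF (quantile function):
x = F⁻¹(0.64) = 9.6167

Verification: P(X ≤ 9.6167) = 0.64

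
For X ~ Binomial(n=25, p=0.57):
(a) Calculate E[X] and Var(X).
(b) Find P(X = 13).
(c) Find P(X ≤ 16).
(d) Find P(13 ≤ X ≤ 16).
(a) E[X] = 14.2500, Var(X) = 6.1275
(b) P(X = 13) = 0.139323
(c) P(X ≤ 16) = 0.817679
(d) P(13 ≤ X ≤ 16) = 0.578997

We have X ~ Binomial(n=25, p=0.57).

(a) Moments:
E[X] = 14.2500
Var(X) = 6.1275
σ = √Var(X) = 2.4754

(b) Point probability using PMF:
P(X = 13) = 0.139323

(c) Cumulative probability using CDF:
P(X ≤ 16) = F(16) = 0.817679

(d) Range probability:
P(13 ≤ X ≤ 16) = P(X ≤ 16) - P(X ≤ 12)
                   = F(16) - F(12)
                   = 0.817679 - 0.238683
                   = 0.578997

This means approximately 57.9% of outcomes fall in the interval [13, 16].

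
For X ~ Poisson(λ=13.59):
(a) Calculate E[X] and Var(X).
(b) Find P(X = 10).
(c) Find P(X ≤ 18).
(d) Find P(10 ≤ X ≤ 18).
(a) E[X] = 13.5900, Var(X) = 13.5900
(b) P(X = 10) = 0.074194
(c) P(X ≤ 18) = 0.904039
(d) P(10 ≤ X ≤ 18) = 0.773764

We have X ~ Poisson(λ=13.59).

(a) Moments:
E[X] = 13.5900
Var(X) = 13.5900
σ = √Var(X) = 3.6865

(b) Point probability using PMF:
P(X = 10) = 0.074194

(c) Cumulative probability using CDF:
P(X ≤ 18) = F(18) = 0.904039

(d) Range probability:
P(10 ≤ X ≤ 18) = P(X ≤ 18) - P(X ≤ 9)
                   = F(18) - F(9)
                   = 0.904039 - 0.130275
                   = 0.773764

This means approximately 77.4% of outcomes fall in the interval [10, 18].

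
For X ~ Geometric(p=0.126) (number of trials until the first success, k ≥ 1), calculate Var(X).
55.0517

We have X ~ Geometric(p=0.126) (number of trials until the first success, k ≥ 1).

For a Geometric distribution with p=0.126 (number of trials until the first success, k ≥ 1):
Var(X) = 55.0517

The variance measures the spread of the distribution around the mean.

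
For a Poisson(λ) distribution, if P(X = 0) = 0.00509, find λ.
λ = 5.2805

For a Poisson(λ) distribution, the PMF at 0 is:
P(X = 0) = λ^0 e^(-λ) / 0! = e^(-λ)

Given P(X = 0) = 0.00509:
e^(-λ) = 0.00509
-λ = ln(0.00509)
λ = -ln(0.00509) = 5.2805

Verification: e^(-5.2805) = 0.00509 ✓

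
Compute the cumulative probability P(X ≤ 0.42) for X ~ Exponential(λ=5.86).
0.914668

We have X ~ Exponential(λ=5.86).

The CDF gives us P(X ≤ k).

Using the CDF:
P(X ≤ 0.42) = 0.914668

This means there's approximately a 91.5% chance that X is at most 0.42.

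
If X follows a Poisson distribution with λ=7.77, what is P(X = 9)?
0.120104

We have X ~ Poisson(λ=7.77).

For a Poisson distribution, the PMF gives us the probability of each outcome.

Using the PMF formula:
P(X = 9) = 0.120104

Rounded to 4 decimal places: 0.1201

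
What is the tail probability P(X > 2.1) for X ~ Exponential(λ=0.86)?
0.164310

We have X ~ Exponential(λ=0.86).

P(X > 2.1) = 1 - P(X ≤ 2.1)
                = 1 - F(2.1)
                = 1 - 0.835690
                = 0.164310

So there's approximately a 16.4% chance that X exceeds 2.1.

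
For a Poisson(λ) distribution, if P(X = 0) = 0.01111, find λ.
λ = 4.4999

For a Poisson(λ) distribution, the PMF at 0 is:
P(X = 0) = λ^0 e^(-λ) / 0! = e^(-λ)

Given P(X = 0) = 0.01111:
e^(-λ) = 0.01111
-λ = ln(0.01111)
λ = -ln(0.01111) = 4.4999

Verification: e^(-4.4999) = 0.01111 ✓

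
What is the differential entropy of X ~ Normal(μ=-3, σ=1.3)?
1.6813 nats

We have X ~ Normal(μ=-3, σ=1.3).

The differential entropy measures the uncertainty or information content of the distribution.

For a Normal distribution with μ=-3, σ=1.3:
h(X) = 1.6813 nats

(In bits, this would be 2.4256 bits.)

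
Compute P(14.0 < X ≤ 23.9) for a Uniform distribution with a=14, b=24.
0.990000

We have X ~ Uniform(a=14, b=24).

To find P(14.0 < X ≤ 23.9), we use:
P(14.0 < X ≤ 23.9) = P(X ≤ 23.9) - P(X ≤ 14.0)
                 = F(23.9) - F(14.0)
                 = 0.990000 - 0.000000
                 = 0.990000

So there's approximately a 99.0% chance that X falls in this range.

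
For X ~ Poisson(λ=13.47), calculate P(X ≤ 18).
0.909796

We have X ~ Poisson(λ=13.47).

The CDF gives us P(X ≤ k).

Using the CDF:
P(X ≤ 18) = 0.909796

This means there's approximately a 91.0% chance that X is at most 18.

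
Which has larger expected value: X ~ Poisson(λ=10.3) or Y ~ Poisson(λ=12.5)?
Y has larger mean (12.5000 > 10.3000)

Compute the expected value for each distribution:

X ~ Poisson(λ=10.3):
E[X] = 10.3000

Y ~ Poisson(λ=12.5):
E[Y] = 12.5000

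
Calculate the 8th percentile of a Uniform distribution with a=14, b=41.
16.1600

We have X ~ Uniform(a=14, b=41).

We want to find x such that P(X ≤ x) = 0.08.

This is the 8th percentile, which means 8% of values fall below this point.

Using the inverse CDF (quantile function):
x = F⁻¹(0.08) = 16.1600

Verification: P(X ≤ 16.1600) = 0.08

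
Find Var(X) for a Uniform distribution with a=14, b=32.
27.0000

We have X ~ Uniform(a=14, b=32).

For a Uniform distribution with a=14, b=32:
Var(X) = 27.0000

The variance measures the spread of the distribution around the mean.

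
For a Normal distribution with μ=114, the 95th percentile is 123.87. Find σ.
σ = 6.0005

For X ~ Normal(μ, σ), the p-th percentile satisfies x = μ + z_p × σ,
where z_p = Φ⁻¹(p) is the standard normal quantile.

Step 1: z_{0.95} = Φ⁻¹(0.95) = 1.6449

Step 2: Solve for σ:
123.87 = 114 + 1.6449 × σ
σ = (123.87 - 114) / 1.6449
σ = 9.87 / 1.6449
σ = 6.0005

Verification: μ + z × σ = 114 + 1.6449 × 6.0005 = 123.87 ✓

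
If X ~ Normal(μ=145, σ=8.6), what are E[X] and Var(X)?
E[X] = 145.0000, Var(X) = 73.9600

We have X ~ Normal(μ=145, σ=8.6).

For a Normal distribution with μ=145, σ=8.6:

Expected value:
E[X] = 145.0000

Variance:
Var(X) = 73.9600

Standard deviation:
σ = √Var(X) = 8.6000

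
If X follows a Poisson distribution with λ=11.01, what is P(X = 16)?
0.036846

We have X ~ Poisson(λ=11.01).

For a Poisson distribution, the PMF gives us the probability of each outcome.

Using the PMF formula:
P(X = 16) = 0.036846

Rounded to 4 decimal places: 0.0368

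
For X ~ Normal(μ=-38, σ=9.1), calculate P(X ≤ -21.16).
0.967883

We have X ~ Normal(μ=-38, σ=9.1).

The CDF gives us P(X ≤ k).

Using the CDF:
P(X ≤ -21.16) = 0.967883

This means there's approximately a 96.8% chance that X is at most -21.16.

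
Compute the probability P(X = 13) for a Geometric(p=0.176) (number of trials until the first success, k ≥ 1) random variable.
0.017244

We have X ~ Geometric(p=0.176) (number of trials until the first success, k ≥ 1).

For a Geometric distribution, the PMF gives us the probability of each outcome.

Using the PMF formula:
P(X = 13) = 0.017244

Rounded to 4 decimal places: 0.0172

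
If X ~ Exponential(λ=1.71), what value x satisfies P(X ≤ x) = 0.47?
0.3713

We have X ~ Exponential(λ=1.71).

We want to find x such that P(X ≤ x) = 0.47.

This is the 47th percentile, which means 47% of values fall below this point.

Using the inverse CDF (quantile function):
x = F⁻¹(0.47) = 0.3713

Verification: P(X ≤ 0.3713) = 0.47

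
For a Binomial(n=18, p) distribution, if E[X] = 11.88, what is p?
p = 0.66

For a Binomial(n, p) distribution:
E[X] = n × p

Given n = 18 and E[X] = 11.88:
11.88 = 18 × p
p = 11.88 / 18 = 0.66

Verification: Binomial(18, 0.66) has E[X] = 11.88 ✓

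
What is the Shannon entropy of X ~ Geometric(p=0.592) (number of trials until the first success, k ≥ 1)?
1.1421 nats

We have X ~ Geometric(p=0.592) (number of trials until the first success, k ≥ 1).

The Shannon entropy measures the uncertainty or information content of the distribution.

For a Geometric distribution with p=0.592 (number of trials until the first success, k ≥ 1):
H(X) = 1.1421 nats

(In bits, this would be 1.6477 bits.)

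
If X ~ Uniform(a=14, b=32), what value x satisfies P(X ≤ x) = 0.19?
17.4200

We have X ~ Uniform(a=14, b=32).

We want to find x such that P(X ≤ x) = 0.19.

This is the 19th percentile, which means 19% of values fall below this point.

Using the inverse CDF (quantile function):
x = F⁻¹(0.19) = 17.4200

Verification: P(X ≤ 17.4200) = 0.19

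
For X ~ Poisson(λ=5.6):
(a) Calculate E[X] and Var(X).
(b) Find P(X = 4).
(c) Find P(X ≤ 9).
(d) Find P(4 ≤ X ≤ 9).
(a) E[X] = 5.6000, Var(X) = 5.6000
(b) P(X = 4) = 0.151528
(c) P(X ≤ 9) = 0.940870
(d) P(4 ≤ X ≤ 9) = 0.750248

We have X ~ Poisson(λ=5.6).

(a) Moments:
E[X] = 5.6000
Var(X) = 5.6000
σ = √Var(X) = 2.3664

(b) Point probability using PMF:
P(X = 4) = 0.151528

(c) Cumulative probability using CDF:
P(X ≤ 9) = F(9) = 0.940870

(d) Range probability:
P(4 ≤ X ≤ 9) = P(X ≤ 9) - P(X ≤ 3)
                   = F(9) - F(3)
                   = 0.940870 - 0.190622
                   = 0.750248

This means approximately 75.0% of outcomes fall in the interval [4, 9].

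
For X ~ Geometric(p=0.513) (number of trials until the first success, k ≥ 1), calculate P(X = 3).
0.121668

We have X ~ Geometric(p=0.513) (number of trials until the first success, k ≥ 1).

For a Geometric distribution, the PMF gives us the probability of each outcome.

Using the PMF formula:
P(X = 3) = 0.121668

Rounded to 4 decimal places: 0.1217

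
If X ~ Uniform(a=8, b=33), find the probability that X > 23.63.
0.374800

We have X ~ Uniform(a=8, b=33).

P(X > 23.63) = 1 - P(X ≤ 23.63)
                = 1 - F(23.63)
                = 1 - 0.625200
                = 0.374800

So there's approximately a 37.5% chance that X exceeds 23.63.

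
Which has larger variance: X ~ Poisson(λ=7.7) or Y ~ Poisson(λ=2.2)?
X has larger variance (7.7000 > 2.2000)

Compute the variance for each distribution:

X ~ Poisson(λ=7.7):
Var(X) = 7.7000

Y ~ Poisson(λ=2.2):
Var(Y) = 2.2000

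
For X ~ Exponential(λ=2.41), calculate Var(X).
0.1722

We have X ~ Exponential(λ=2.41).

For an Exponential distribution with λ=2.41:
Var(X) = 0.1722

The variance measures the spread of the distribution around the mean.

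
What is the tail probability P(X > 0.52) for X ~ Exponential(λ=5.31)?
0.063216

We have X ~ Exponential(λ=5.31).

P(X > 0.52) = 1 - P(X ≤ 0.52)
                = 1 - F(0.52)
                = 1 - 0.936784
                = 0.063216

So there's approximately a 6.3% chance that X exceeds 0.52.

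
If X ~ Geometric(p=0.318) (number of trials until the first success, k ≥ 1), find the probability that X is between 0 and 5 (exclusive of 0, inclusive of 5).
0.852456

We have X ~ Geometric(p=0.318) (number of trials until the first success, k ≥ 1).

To find P(0 < X ≤ 5), we use:
P(0 < X ≤ 5) = P(X ≤ 5) - P(X ≤ 0)
                 = F(5) - F(0)
                 = 0.852456 - 0.000000
                 = 0.852456

So there's approximately a 85.2% chance that X falls in this range.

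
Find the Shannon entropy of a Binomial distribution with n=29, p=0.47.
2.4075 nats

We have X ~ Binomial(n=29, p=0.47).

The Shannon entropy measures the uncertainty or information content of the distribution.

For a Binomial distribution with n=29, p=0.47:
H(X) = 2.4075 nats

(In bits, this would be 3.4733 bits.)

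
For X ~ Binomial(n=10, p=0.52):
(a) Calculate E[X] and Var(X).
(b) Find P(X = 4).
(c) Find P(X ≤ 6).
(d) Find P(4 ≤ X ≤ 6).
(a) E[X] = 5.2000, Var(X) = 2.4960
(b) P(X = 4) = 0.187793
(c) P(X ≤ 6) = 0.793348
(d) P(4 ≤ X ≤ 6) = 0.652321

We have X ~ Binomial(n=10, p=0.52).

(a) Moments:
E[X] = 5.2000
Var(X) = 2.4960
σ = √Var(X) = 1.5799

(b) Point probability using PMF:
P(X = 4) = 0.187793

(c) Cumulative probability using CDF:
P(X ≤ 6) = F(6) = 0.793348

(d) Range probability:
P(4 ≤ X ≤ 6) = P(X ≤ 6) - P(X ≤ 3)
                   = F(6) - F(3)
                   = 0.793348 - 0.141027
                   = 0.652321

This means approximately 65.2% of outcomes fall in the interval [4, 6].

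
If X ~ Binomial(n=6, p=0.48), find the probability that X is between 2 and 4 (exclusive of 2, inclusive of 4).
0.526312

We have X ~ Binomial(n=6, p=0.48).

To find P(2 < X ≤ 4), we use:
P(2 < X ≤ 4) = P(X ≤ 4) - P(X ≤ 2)
                 = F(4) - F(2)
                 = 0.908271 - 0.381959
                 = 0.526312

So there's approximately a 52.6% chance that X falls in this range.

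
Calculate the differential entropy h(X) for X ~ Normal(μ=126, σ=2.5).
2.3352 nats

We have X ~ Normal(μ=126, σ=2.5).

The differential entropy measures the uncertainty or information content of the distribution.

For a Normal distribution with μ=126, σ=2.5:
h(X) = 2.3352 nats

(In bits, this would be 3.3690 bits.)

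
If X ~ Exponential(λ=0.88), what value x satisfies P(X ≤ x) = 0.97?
3.9847

We have X ~ Exponential(λ=0.88).

We want to find x such that P(X ≤ x) = 0.97.

This is the 97th percentile, which means 97% of values fall below this point.

Using the inverse CDF (quantile function):
x = F⁻¹(0.97) = 3.9847

Verification: P(X ≤ 3.9847) = 0.97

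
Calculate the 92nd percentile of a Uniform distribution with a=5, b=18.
16.9600

We have X ~ Uniform(a=5, b=18).

We want to find x such that P(X ≤ x) = 0.92.

This is the 92nd percentile, which means 92% of values fall below this point.

Using the inverse CDF (quantile function):
x = F⁻¹(0.92) = 16.9600

Verification: P(X ≤ 16.9600) = 0.92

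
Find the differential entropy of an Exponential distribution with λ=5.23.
-0.6544 nats

We have X ~ Exponential(λ=5.23).

The differential entropy measures the uncertainty or information content of the distribution.

For an Exponential distribution with λ=5.23:
h(X) = -0.6544 nats

(In bits, this would be -0.9441 bits.)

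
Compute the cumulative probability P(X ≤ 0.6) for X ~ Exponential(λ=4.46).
0.931162

We have X ~ Exponential(λ=4.46).

The CDF gives us P(X ≤ k).

Using the CDF:
P(X ≤ 0.6) = 0.931162

This means there's approximately a 93.1% chance that X is at most 0.6.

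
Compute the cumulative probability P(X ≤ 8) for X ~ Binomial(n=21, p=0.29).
0.875222

We have X ~ Binomial(n=21, p=0.29).

The CDF gives us P(X ≤ k).

Using the CDF:
P(X ≤ 8) = 0.875222

This means there's approximately a 87.5% chance that X is at most 8.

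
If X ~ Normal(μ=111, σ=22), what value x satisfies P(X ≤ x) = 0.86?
134.7670

We have X ~ Normal(μ=111, σ=22).

We want to find x such that P(X ≤ x) = 0.86.

This is the 86th percentile, which means 86% of values fall below this point.

Using the inverse CDF (quantile function):
x = F⁻¹(0.86) = 134.7670

Verification: P(X ≤ 134.7670) = 0.86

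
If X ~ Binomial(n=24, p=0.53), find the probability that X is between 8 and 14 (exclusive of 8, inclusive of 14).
0.723812

We have X ~ Binomial(n=24, p=0.53).

To find P(8 < X ≤ 14), we use:
P(8 < X ≤ 14) = P(X ≤ 14) - P(X ≤ 8)
                 = F(14) - F(8)
                 = 0.765667 - 0.041855
                 = 0.723812

So there's approximately a 72.4% chance that X falls in this range.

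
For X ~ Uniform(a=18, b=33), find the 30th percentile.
22.5000

We have X ~ Uniform(a=18, b=33).

We want to find x such that P(X ≤ x) = 0.3.

This is the 30th percentile, which means 30% of values fall below this point.

Using the inverse CDF (quantile function):
x = F⁻¹(0.3) = 22.5000

Verification: P(X ≤ 22.5000) = 0.3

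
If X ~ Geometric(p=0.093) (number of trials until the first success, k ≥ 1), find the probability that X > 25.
0.087133

We have X ~ Geometric(p=0.093) (number of trials until the first success, k ≥ 1).

P(X > 25) = 1 - P(X ≤ 25)
                = 1 - F(25)
                = 1 - 0.912867
                = 0.087133

So there's approximately a 8.7% chance that X exceeds 25.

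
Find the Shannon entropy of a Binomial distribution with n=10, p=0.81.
1.5990 nats

We have X ~ Binomial(n=10, p=0.81).

The Shannon entropy measures the uncertainty or information content of the distribution.

For a Binomial distribution with n=10, p=0.81:
H(X) = 1.5990 nats

(In bits, this would be 2.3068 bits.)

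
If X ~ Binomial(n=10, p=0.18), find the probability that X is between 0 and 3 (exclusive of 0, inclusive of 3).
0.774211

We have X ~ Binomial(n=10, p=0.18).

To find P(0 < X ≤ 3), we use:
P(0 < X ≤ 3) = P(X ≤ 3) - P(X ≤ 0)
                 = F(3) - F(0)
                 = 0.911659 - 0.137448
                 = 0.774211

So there's approximately a 77.4% chance that X falls in this range.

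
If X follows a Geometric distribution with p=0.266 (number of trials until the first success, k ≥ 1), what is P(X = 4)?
0.105189

We have X ~ Geometric(p=0.266) (number of trials until the first success, k ≥ 1).

For a Geometric distribution, the PMF gives us the probability of each outcome.

Using the PMF formula:
P(X = 4) = 0.105189

Rounded to 4 decimal places: 0.1052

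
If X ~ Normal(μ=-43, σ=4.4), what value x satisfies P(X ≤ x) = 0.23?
-46.2509

We have X ~ Normal(μ=-43, σ=4.4).

We want to find x such that P(X ≤ x) = 0.23.

This is the 23rd percentile, which means 23% of values fall below this point.

Using the inverse CDF (quantile function):
x = F⁻¹(0.23) = -46.2509

Verification: P(X ≤ -46.2509) = 0.23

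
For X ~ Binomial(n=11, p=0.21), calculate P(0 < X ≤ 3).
0.741241

We have X ~ Binomial(n=11, p=0.21).

To find P(0 < X ≤ 3), we use:
P(0 < X ≤ 3) = P(X ≤ 3) - P(X ≤ 0)
                 = F(3) - F(0)
                 = 0.816041 - 0.074799
                 = 0.741241

So there's approximately a 74.1% chance that X falls in this range.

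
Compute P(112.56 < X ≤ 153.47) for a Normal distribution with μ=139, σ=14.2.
0.814598

We have X ~ Normal(μ=139, σ=14.2).

To find P(112.56 < X ≤ 153.47), we use:
P(112.56 < X ≤ 153.47) = P(X ≤ 153.47) - P(X ≤ 112.56)
                 = F(153.47) - F(112.56)
                 = 0.845902 - 0.031304
                 = 0.814598

So there's approximately a 81.5% chance that X falls in this range.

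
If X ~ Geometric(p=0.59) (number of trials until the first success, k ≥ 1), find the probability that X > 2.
0.168100

We have X ~ Geometric(p=0.59) (number of trials until the first success, k ≥ 1).

P(X > 2) = 1 - P(X ≤ 2)
                = 1 - F(2)
                = 1 - 0.831900
                = 0.168100

So there's approximately a 16.8% chance that X exceeds 2.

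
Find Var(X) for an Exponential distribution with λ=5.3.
0.0356

We have X ~ Exponential(λ=5.3).

For an Exponential distribution with λ=5.3:
Var(X) = 0.0356

The variance measures the spread of the distribution around the mean.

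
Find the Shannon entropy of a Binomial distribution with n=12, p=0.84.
1.6187 nats

We have X ~ Binomial(n=12, p=0.84).

The Shannon entropy measures the uncertainty or information content of the distribution.

For a Binomial distribution with n=12, p=0.84:
H(X) = 1.6187 nats

(In bits, this would be 2.3353 bits.)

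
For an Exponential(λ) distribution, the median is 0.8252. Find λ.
λ = 0.8400

For X ~ Exponential(λ), the CDF is F(x) = 1 - e^(-λx).
The median m satisfies F(m) = 0.5:
1 - e^(-λm) = 0.5
e^(-λm) = 0.5
λm = ln(2)
m = ln(2) / λ

Given m = 0.8252:
λ = ln(2) / 0.8252 = 0.693147 / 0.8252 = 0.8400

Verification: ln(2) / 0.8400 = 0.8252 ✓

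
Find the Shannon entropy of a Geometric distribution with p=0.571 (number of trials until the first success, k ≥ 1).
1.1962 nats

We have X ~ Geometric(p=0.571) (number of trials until the first success, k ≥ 1).

The Shannon entropy measures the uncertainty or information content of the distribution.

For a Geometric distribution with p=0.571 (number of trials until the first success, k ≥ 1):
H(X) = 1.1962 nats

(In bits, this would be 1.7258 bits.)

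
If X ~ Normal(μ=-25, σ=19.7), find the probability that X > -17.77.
0.356808

We have X ~ Normal(μ=-25, σ=19.7).

P(X > -17.77) = 1 - P(X ≤ -17.77)
                = 1 - F(-17.77)
                = 1 - 0.643192
                = 0.356808

So there's approximately a 35.7% chance that X exceeds -17.77.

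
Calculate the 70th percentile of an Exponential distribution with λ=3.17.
0.3798

We have X ~ Exponential(λ=3.17).

We want to find x such that P(X ≤ x) = 0.7.

This is the 70th percentile, which means 70% of values fall below this point.

Using the inverse CDF (quantile function):
x = F⁻¹(0.7) = 0.3798

Verification: P(X ≤ 0.3798) = 0.7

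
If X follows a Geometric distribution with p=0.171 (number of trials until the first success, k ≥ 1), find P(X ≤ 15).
0.939977

We have X ~ Geometric(p=0.171) (number of trials until the first success, k ≥ 1).

The CDF gives us P(X ≤ k).

Using the CDF:
P(X ≤ 15) = 0.939977

This means there's approximately a 94.0% chance that X is at most 15.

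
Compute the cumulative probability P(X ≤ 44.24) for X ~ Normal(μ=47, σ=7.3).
0.352685

We have X ~ Normal(μ=47, σ=7.3).

The CDF gives us P(X ≤ k).

Using the CDF:
P(X ≤ 44.24) = 0.352685

This means there's approximately a 35.3% chance that X is at most 44.24.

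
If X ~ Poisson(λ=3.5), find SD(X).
1.8708

We have X ~ Poisson(λ=3.5).

For a Poisson distribution with λ=3.5:
σ = √Var(X) = 1.8708

The standard deviation is the square root of the variance.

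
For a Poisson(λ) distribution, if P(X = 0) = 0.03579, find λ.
λ = 3.3301

For a Poisson(λ) distribution, the PMF at 0 is:
P(X = 0) = λ^0 e^(-λ) / 0! = e^(-λ)

Given P(X = 0) = 0.03579:
e^(-λ) = 0.03579
-λ = ln(0.03579)
λ = -ln(0.03579) = 3.3301

Verification: e^(-3.3301) = 0.03579 ✓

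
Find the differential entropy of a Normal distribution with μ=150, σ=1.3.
1.6813 nats

We have X ~ Normal(μ=150, σ=1.3).

The differential entropy measures the uncertainty or information content of the distribution.

For a Normal distribution with μ=150, σ=1.3:
h(X) = 1.6813 nats

(In bits, this would be 2.4256 bits.)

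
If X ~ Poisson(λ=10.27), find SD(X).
3.2047

We have X ~ Poisson(λ=10.27).

For a Poisson distribution with λ=10.27:
σ = √Var(X) = 3.2047

The standard deviation is the square root of the variance.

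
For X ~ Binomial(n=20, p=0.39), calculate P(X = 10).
0.107286

We have X ~ Binomial(n=20, p=0.39).

For a Binomial distribution, the PMF gives us the probability of each outcome.

Using the PMF formula:
P(X = 10) = 0.107286

Rounded to 4 decimal places: 0.1073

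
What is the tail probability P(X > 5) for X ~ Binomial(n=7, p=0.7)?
0.329417

We have X ~ Binomial(n=7, p=0.7).

P(X > 5) = 1 - P(X ≤ 5)
                = 1 - F(5)
                = 1 - 0.670583
                = 0.329417

So there's approximately a 32.9% chance that X exceeds 5.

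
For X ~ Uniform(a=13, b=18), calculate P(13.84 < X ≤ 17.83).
0.798000

We have X ~ Uniform(a=13, b=18).

To find P(13.84 < X ≤ 17.83), we use:
P(13.84 < X ≤ 17.83) = P(X ≤ 17.83) - P(X ≤ 13.84)
                 = F(17.83) - F(13.84)
                 = 0.966000 - 0.168000
                 = 0.798000

So there's approximately a 79.8% chance that X falls in this range.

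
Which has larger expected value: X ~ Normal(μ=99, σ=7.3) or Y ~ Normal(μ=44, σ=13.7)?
X has larger mean (99.0000 > 44.0000)

Compute the expected value for each distribution:

X ~ Normal(μ=99, σ=7.3):
E[X] = 99.0000

Y ~ Normal(μ=44, σ=13.7):
E[Y] = 44.0000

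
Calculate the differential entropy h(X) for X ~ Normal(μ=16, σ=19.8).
4.4046 nats

We have X ~ Normal(μ=16, σ=19.8).

The differential entropy measures the uncertainty or information content of the distribution.

For a Normal distribution with μ=16, σ=19.8:
h(X) = 4.4046 nats

(In bits, this would be 6.3545 bits.)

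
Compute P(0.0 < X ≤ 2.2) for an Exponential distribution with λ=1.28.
0.940155

We have X ~ Exponential(λ=1.28).

To find P(0.0 < X ≤ 2.2), we use:
P(0.0 < X ≤ 2.2) = P(X ≤ 2.2) - P(X ≤ 0.0)
                 = F(2.2) - F(0.0)
                 = 0.940155 - 0.000000
                 = 0.940155

So there's approximately a 94.0% chance that X falls in this range.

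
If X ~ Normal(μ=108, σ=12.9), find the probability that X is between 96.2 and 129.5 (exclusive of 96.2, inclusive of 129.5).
0.772043

We have X ~ Normal(μ=108, σ=12.9).

To find P(96.2 < X ≤ 129.5), we use:
P(96.2 < X ≤ 129.5) = P(X ≤ 129.5) - P(X ≤ 96.2)
                 = F(129.5) - F(96.2)
                 = 0.952210 - 0.180167
                 = 0.772043

So there's approximately a 77.2% chance that X falls in this range.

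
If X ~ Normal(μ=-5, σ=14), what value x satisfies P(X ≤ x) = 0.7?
2.3416

We have X ~ Normal(μ=-5, σ=14).

We want to find x such that P(X ≤ x) = 0.7.

This is the 70th percentile, which means 70% of values fall below this point.

Using the inverse CDF (quantile function):
x = F⁻¹(0.7) = 2.3416

Verification: P(X ≤ 2.3416) = 0.7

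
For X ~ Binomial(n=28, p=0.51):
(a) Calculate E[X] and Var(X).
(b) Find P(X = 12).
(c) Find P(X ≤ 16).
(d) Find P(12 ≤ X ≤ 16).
(a) E[X] = 14.2800, Var(X) = 6.9972
(b) P(X = 12) = 0.104031
(c) P(X ≤ 16) = 0.798983
(d) P(12 ≤ X ≤ 16) = 0.652357

We have X ~ Binomial(n=28, p=0.51).

(a) Moments:
E[X] = 14.2800
Var(X) = 6.9972
σ = √Var(X) = 2.6452

(b) Point probability using PMF:
P(X = 12) = 0.104031

(c) Cumulative probability using CDF:
P(X ≤ 16) = F(16) = 0.798983

(d) Range probability:
P(12 ≤ X ≤ 16) = P(X ≤ 16) - P(X ≤ 11)
                   = F(16) - F(11)
                   = 0.798983 - 0.146626
                   = 0.652357

This means approximately 65.2% of outcomes fall in the interval [12, 16].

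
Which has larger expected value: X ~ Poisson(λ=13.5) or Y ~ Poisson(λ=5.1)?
X has larger mean (13.5000 > 5.1000)

Compute the expected value for each distribution:

X ~ Poisson(λ=13.5):
E[X] = 13.5000

Y ~ Poisson(λ=5.1):
E[Y] = 5.1000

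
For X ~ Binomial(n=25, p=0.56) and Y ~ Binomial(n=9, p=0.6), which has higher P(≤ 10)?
Y has higher probability (P(Y ≤ 10) = 1.0000 > P(X ≤ 10) = 0.0797)

Compute P(≤ 10) for each distribution:

X ~ Binomial(n=25, p=0.56):
P(X ≤ 10) = 0.0797

Y ~ Binomial(n=9, p=0.6):
P(Y ≤ 10) = 1.0000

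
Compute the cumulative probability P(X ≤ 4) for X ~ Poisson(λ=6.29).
0.248111

We have X ~ Poisson(λ=6.29).

The CDF gives us P(X ≤ k).

Using the CDF:
P(X ≤ 4) = 0.248111

This means there's approximately a 24.8% chance that X is at most 4.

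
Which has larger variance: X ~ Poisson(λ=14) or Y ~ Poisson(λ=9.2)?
X has larger variance (14.0000 > 9.2000)

Compute the variance for each distribution:

X ~ Poisson(λ=14):
Var(X) = 14.0000

Y ~ Poisson(λ=9.2):
Var(Y) = 9.2000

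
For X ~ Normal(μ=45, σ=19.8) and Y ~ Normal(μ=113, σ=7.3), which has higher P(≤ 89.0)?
X has higher probability (P(X ≤ 89.0) = 0.9869 > P(Y ≤ 89.0) = 0.0005)

Compute P(≤ 89.0) for each distribution:

X ~ Normal(μ=45, σ=19.8):
P(X ≤ 89.0) = 0.9869

Y ~ Normal(μ=113, σ=7.3):
P(Y ≤ 89.0) = 0.0005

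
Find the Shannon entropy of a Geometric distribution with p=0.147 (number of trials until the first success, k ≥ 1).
2.8399 nats

We have X ~ Geometric(p=0.147) (number of trials until the first success, k ≥ 1).

The Shannon entropy measures the uncertainty or information content of the distribution.

For a Geometric distribution with p=0.147 (number of trials until the first success, k ≥ 1):
H(X) = 2.8399 nats

(In bits, this would be 4.0972 bits.)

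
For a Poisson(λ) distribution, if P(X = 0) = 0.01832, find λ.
λ = 3.9998

For a Poisson(λ) distribution, the PMF at 0 is:
P(X = 0) = λ^0 e^(-λ) / 0! = e^(-λ)

Given P(X = 0) = 0.01832:
e^(-λ) = 0.01832
-λ = ln(0.01832)
λ = -ln(0.01832) = 3.9998

Verification: e^(-3.9998) = 0.01832 ✓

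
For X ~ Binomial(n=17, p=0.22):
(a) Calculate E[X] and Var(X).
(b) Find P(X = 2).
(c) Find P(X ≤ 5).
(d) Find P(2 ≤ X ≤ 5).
(a) E[X] = 3.7400, Var(X) = 2.9172
(b) P(X = 2) = 0.158418
(c) P(X ≤ 5) = 0.848955
(d) P(2 ≤ X ≤ 5) = 0.764105

We have X ~ Binomial(n=17, p=0.22).

(a) Moments:
E[X] = 3.7400
Var(X) = 2.9172
σ = √Var(X) = 1.7080

(b) Point probability using PMF:
P(X = 2) = 0.158418

(c) Cumulative probability using CDF:
P(X ≤ 5) = F(5) = 0.848955

(d) Range probability:
P(2 ≤ X ≤ 5) = P(X ≤ 5) - P(X ≤ 1)
                   = F(5) - F(1)
                   = 0.848955 - 0.084850
                   = 0.764105

This means approximately 76.4% of outcomes fall in the interval [2, 5].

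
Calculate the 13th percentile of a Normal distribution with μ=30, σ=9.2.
19.6372

We have X ~ Normal(μ=30, σ=9.2).

We want to find x such that P(X ≤ x) = 0.13.

This is the 13th percentile, which means 13% of values fall below this point.

Using the inverse CDF (quantile function):
x = F⁻¹(0.13) = 19.6372

Verification: P(X ≤ 19.6372) = 0.13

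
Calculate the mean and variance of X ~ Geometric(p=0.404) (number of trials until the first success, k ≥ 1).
E[X] = 2.4752, Var(X) = 3.6516

We have X ~ Geometric(p=0.404) (number of trials until the first success, k ≥ 1).

For a Geometric distribution with p=0.404 (number of trials until the first success, k ≥ 1):

Expected value:
E[X] = 2.4752

Variance:
Var(X) = 3.6516

Standard deviation:
σ = √Var(X) = 1.9109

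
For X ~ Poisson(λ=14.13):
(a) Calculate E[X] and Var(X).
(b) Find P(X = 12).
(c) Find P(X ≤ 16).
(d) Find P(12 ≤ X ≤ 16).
(a) E[X] = 14.1300, Var(X) = 14.1300
(b) P(X = 12) = 0.096558
(c) P(X ≤ 16) = 0.744563
(d) P(12 ≤ X ≤ 16) = 0.495336

We have X ~ Poisson(λ=14.13).

(a) Moments:
E[X] = 14.1300
Var(X) = 14.1300
σ = √Var(X) = 3.7590

(b) Point probability using PMF:
P(X = 12) = 0.096558

(c) Cumulative probability using CDF:
P(X ≤ 16) = F(16) = 0.744563

(d) Range probability:
P(12 ≤ X ≤ 16) = P(X ≤ 16) - P(X ≤ 11)
                   = F(16) - F(11)
                   = 0.744563 - 0.249226
                   = 0.495336

This means approximately 49.5% of outcomes fall in the interval [12, 16].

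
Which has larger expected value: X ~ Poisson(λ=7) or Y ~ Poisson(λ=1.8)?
X has larger mean (7.0000 > 1.8000)

Compute the expected value for each distribution:

X ~ Poisson(λ=7):
E[X] = 7.0000

Y ~ Poisson(λ=1.8):
E[Y] = 1.8000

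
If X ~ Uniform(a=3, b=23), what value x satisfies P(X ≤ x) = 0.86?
20.2000

We have X ~ Uniform(a=3, b=23).

We want to find x such that P(X ≤ x) = 0.86.

This is the 86th percentile, which means 86% of values fall below this point.

Using the inverse CDF (quantile function):
x = F⁻¹(0.86) = 20.2000

Verification: P(X ≤ 20.2000) = 0.86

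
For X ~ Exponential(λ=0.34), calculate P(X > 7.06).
0.090682

We have X ~ Exponential(λ=0.34).

P(X > 7.06) = 1 - P(X ≤ 7.06)
                = 1 - F(7.06)
                = 1 - 0.909318
                = 0.090682

So there's approximately a 9.1% chance that X exceeds 7.06.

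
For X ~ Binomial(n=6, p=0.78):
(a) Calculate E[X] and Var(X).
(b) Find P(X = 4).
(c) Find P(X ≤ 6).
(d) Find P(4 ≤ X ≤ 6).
(a) E[X] = 4.6800, Var(X) = 1.0296
(b) P(X = 4) = 0.268729
(c) P(X ≤ 6) = 1.000000
(d) P(4 ≤ X ≤ 6) = 0.875036

We have X ~ Binomial(n=6, p=0.78).

(a) Moments:
E[X] = 4.6800
Var(X) = 1.0296
σ = √Var(X) = 1.0147

(b) Point probability using PMF:
P(X = 4) = 0.268729

(c) Cumulative probability using CDF:
P(X ≤ 6) = F(6) = 1.000000

(d) Range probability:
P(4 ≤ X ≤ 6) = P(X ≤ 6) - P(X ≤ 3)
                   = F(6) - F(3)
                   = 1.000000 - 0.124964
                   = 0.875036

This means approximately 87.5% of outcomes fall in the interval [4, 6].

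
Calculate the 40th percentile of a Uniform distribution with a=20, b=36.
26.4000

We have X ~ Uniform(a=20, b=36).

We want to find x such that P(X ≤ x) = 0.4.

This is the 40th percentile, which means 40% of values fall below this point.

Using the inverse CDF (quantile function):
x = F⁻¹(0.4) = 26.4000

Verification: P(X ≤ 26.4000) = 0.4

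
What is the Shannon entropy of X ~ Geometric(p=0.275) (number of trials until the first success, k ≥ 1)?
2.1388 nats

We have X ~ Geometric(p=0.275) (number of trials until the first success, k ≥ 1).

The Shannon entropy measures the uncertainty or information content of the distribution.

For a Geometric distribution with p=0.275 (number of trials until the first success, k ≥ 1):
H(X) = 2.1388 nats

(In bits, this would be 3.0856 bits.)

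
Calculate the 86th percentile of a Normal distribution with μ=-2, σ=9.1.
7.8309

We have X ~ Normal(μ=-2, σ=9.1).

We want to find x such that P(X ≤ x) = 0.86.

This is the 86th percentile, which means 86% of values fall below this point.

Using the inverse CDF (quantile function):
x = F⁻¹(0.86) = 7.8309

Verification: P(X ≤ 7.8309) = 0.86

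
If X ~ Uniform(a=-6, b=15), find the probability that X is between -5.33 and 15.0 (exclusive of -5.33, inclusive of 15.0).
0.968095

We have X ~ Uniform(a=-6, b=15).

To find P(-5.33 < X ≤ 15.0), we use:
P(-5.33 < X ≤ 15.0) = P(X ≤ 15.0) - P(X ≤ -5.33)
                 = F(15.0) - F(-5.33)
                 = 1.000000 - 0.031905
                 = 0.968095

So there's approximately a 96.8% chance that X falls in this range.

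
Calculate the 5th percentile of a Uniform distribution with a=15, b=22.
15.3500

We have X ~ Uniform(a=15, b=22).

We want to find x such that P(X ≤ x) = 0.05.

This is the 5th percentile, which means 5% of values fall below this point.

Using the inverse CDF (quantile function):
x = F⁻¹(0.05) = 15.3500

Verification: P(X ≤ 15.3500) = 0.05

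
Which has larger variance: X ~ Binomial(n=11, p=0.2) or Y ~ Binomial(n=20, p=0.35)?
Y has larger variance (4.5500 > 1.7600)

Compute the variance for each distribution:

X ~ Binomial(n=11, p=0.2):
Var(X) = 1.7600

Y ~ Binomial(n=20, p=0.35):
Var(Y) = 4.5500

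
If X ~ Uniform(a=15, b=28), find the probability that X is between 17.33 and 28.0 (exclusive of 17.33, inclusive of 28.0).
0.820769

We have X ~ Uniform(a=15, b=28).

To find P(17.33 < X ≤ 28.0), we use:
P(17.33 < X ≤ 28.0) = P(X ≤ 28.0) - P(X ≤ 17.33)
                 = F(28.0) - F(17.33)
                 = 1.000000 - 0.179231
                 = 0.820769

So there's approximately a 82.1% chance that X falls in this range.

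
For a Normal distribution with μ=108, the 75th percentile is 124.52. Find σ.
σ = 24.4926

For X ~ Normal(μ, σ), the p-th percentile satisfies x = μ + z_p × σ,
where z_p = Φ⁻¹(p) is the standard normal quantile.

Step 1: z_{0.75} = Φ⁻¹(0.75) = 0.6745

Step 2: Solve for σ:
124.52 = 108 + 0.6745 × σ
σ = (124.52 - 108) / 0.6745
σ = 16.52 / 0.6745
σ = 24.4926

Verification: μ + z × σ = 108 + 0.6745 × 24.4926 = 124.52 ✓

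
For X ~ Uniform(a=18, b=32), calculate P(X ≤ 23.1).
0.364286

We have X ~ Uniform(a=18, b=32).

The CDF gives us P(X ≤ k).

Using the CDF:
P(X ≤ 23.1) = 0.364286

This means there's approximately a 36.4% chance that X is at most 23.1.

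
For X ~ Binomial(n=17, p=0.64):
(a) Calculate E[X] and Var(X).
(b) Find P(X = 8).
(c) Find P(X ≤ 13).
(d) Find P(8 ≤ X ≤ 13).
(a) E[X] = 10.8800, Var(X) = 3.9168
(b) P(X = 8) = 0.069494
(c) P(X ≤ 13) = 0.911458
(d) P(8 ≤ X ≤ 13) = 0.865039

We have X ~ Binomial(n=17, p=0.64).

(a) Moments:
E[X] = 10.8800
Var(X) = 3.9168
σ = √Var(X) = 1.9791

(b) Point probability using PMF:
P(X = 8) = 0.069494

(c) Cumulative probability using CDF:
P(X ≤ 13) = F(13) = 0.911458

(d) Range probability:
P(8 ≤ X ≤ 13) = P(X ≤ 13) - P(X ≤ 7)
                   = F(13) - F(7)
                   = 0.911458 - 0.046418
                   = 0.865039

This means approximately 86.5% of outcomes fall in the interval [8, 13].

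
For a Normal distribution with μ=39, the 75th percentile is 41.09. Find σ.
σ = 3.0986

For X ~ Normal(μ, σ), the p-th percentile satisfies x = μ + z_p × σ,
where z_p = Φ⁻¹(p) is the standard normal quantile.

Step 1: z_{0.75} = Φ⁻¹(0.75) = 0.6745

Step 2: Solve for σ:
41.09 = 39 + 0.6745 × σ
σ = (41.09 - 39) / 0.6745
σ = 2.09 / 0.6745
σ = 3.0986

Verification: μ + z × σ = 39 + 0.6745 × 3.0986 = 41.09 ✓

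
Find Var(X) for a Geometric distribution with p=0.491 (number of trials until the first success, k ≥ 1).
2.1113

We have X ~ Geometric(p=0.491) (number of trials until the first success, k ≥ 1).

For a Geometric distribution with p=0.491 (number of trials until the first success, k ≥ 1):
Var(X) = 2.1113

The variance measures the spread of the distribution around the mean.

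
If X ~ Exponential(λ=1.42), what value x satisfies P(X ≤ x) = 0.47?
0.4471

We have X ~ Exponential(λ=1.42).

We want to find x such that P(X ≤ x) = 0.47.

This is the 47th percentile, which means 47% of values fall below this point.

Using the inverse CDF (quantile function):
x = F⁻¹(0.47) = 0.4471

Verification: P(X ≤ 0.4471) = 0.47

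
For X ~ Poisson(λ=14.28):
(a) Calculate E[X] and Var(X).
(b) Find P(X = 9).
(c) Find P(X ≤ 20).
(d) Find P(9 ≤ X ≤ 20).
(a) E[X] = 14.2800, Var(X) = 14.2800
(b) P(X = 9) = 0.042763
(c) P(X ≤ 20) = 0.943596
(d) P(9 ≤ X ≤ 20) = 0.889567

We have X ~ Poisson(λ=14.28).

(a) Moments:
E[X] = 14.2800
Var(X) = 14.2800
σ = √Var(X) = 3.7789

(b) Point probability using PMF:
P(X = 9) = 0.042763

(c) Cumulative probability using CDF:
P(X ≤ 20) = F(20) = 0.943596

(d) Range probability:
P(9 ≤ X ≤ 20) = P(X ≤ 20) - P(X ≤ 8)
                   = F(20) - F(8)
                   = 0.943596 - 0.054029
                   = 0.889567

This means approximately 89.0% of outcomes fall in the interval [9, 20].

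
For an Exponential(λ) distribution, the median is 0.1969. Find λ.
λ = 3.5203

For X ~ Exponential(λ), the CDF is F(x) = 1 - e^(-λx).
The median m satisfies F(m) = 0.5:
1 - e^(-λm) = 0.5
e^(-λm) = 0.5
λm = ln(2)
m = ln(2) / λ

Given m = 0.1969:
λ = ln(2) / 0.1969 = 0.693147 / 0.1969 = 3.5203

Verification: ln(2) / 3.5203 = 0.1969 ✓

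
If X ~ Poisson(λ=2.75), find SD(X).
1.6583

We have X ~ Poisson(λ=2.75).

For a Poisson distribution with λ=2.75:
σ = √Var(X) = 1.6583

The standard deviation is the square root of the variance.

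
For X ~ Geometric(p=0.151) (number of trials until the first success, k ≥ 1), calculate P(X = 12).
0.024944

We have X ~ Geometric(p=0.151) (number of trials until the first success, k ≥ 1).

For a Geometric distribution, the PMF gives us the probability of each outcome.

Using the PMF formula:
P(X = 12) = 0.024944

Rounded to 4 decimal places: 0.0249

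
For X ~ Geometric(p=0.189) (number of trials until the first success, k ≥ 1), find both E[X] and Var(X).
E[X] = 5.2910, Var(X) = 22.7037

We have X ~ Geometric(p=0.189) (number of trials until the first success, k ≥ 1).

For a Geometric distribution with p=0.189 (number of trials until the first success, k ≥ 1):

Expected value:
E[X] = 5.2910

Variance:
Var(X) = 22.7037

Standard deviation:
σ = √Var(X) = 4.7648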